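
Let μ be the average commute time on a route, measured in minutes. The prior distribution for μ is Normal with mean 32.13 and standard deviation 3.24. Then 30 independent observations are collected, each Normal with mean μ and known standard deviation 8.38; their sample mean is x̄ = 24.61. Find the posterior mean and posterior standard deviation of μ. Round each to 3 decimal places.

Prior precision 1/τ₀² = 1/3.24² = 0.0952599; data precision n/σ² = 30/8.38² = 0.427202.
Posterior precision = 0.0952599 + 0.427202 = 0.522462, giving posterior SD = 1/√0.522462 = 1.383.
Posterior mean = (0.0952599·32.13 + 0.427202·24.61) / 0.522462 = 25.981.

Posterior mean ≈ 25.981; posterior SD ≈ 1.383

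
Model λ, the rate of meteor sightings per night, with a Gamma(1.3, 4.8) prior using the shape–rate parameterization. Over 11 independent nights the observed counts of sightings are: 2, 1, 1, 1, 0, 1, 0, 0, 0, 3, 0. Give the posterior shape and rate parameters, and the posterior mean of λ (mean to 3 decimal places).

Posterior: Gamma(shape=10.3, rate=15.8); mean ≈ 0.652

Total count ∑xᵢ = 9 over n = 11 nights.
Gamma is conjugate to the Poisson likelihood: posterior is Gamma(shape = 1.3+9 = 10.3, rate = 4.8+11 = 15.8).
Posterior mean = shape/rate = 10.3/15.8 = 0.652.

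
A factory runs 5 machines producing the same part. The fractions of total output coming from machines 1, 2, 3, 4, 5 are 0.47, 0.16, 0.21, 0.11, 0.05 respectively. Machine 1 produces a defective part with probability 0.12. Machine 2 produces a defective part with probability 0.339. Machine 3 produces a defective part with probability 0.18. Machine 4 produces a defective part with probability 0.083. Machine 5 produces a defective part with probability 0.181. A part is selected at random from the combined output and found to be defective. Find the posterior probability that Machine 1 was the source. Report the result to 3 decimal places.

Posterior probability ≈ 0.338

Tabulate prior·likelihood by source: [1] prior 0.47, lik 0.12, product 0.05640; [2] prior 0.16, lik 0.339, product 0.05424; [3] prior 0.21, lik 0.18, product 0.03780; [4] prior 0.11, lik 0.083, product 0.009130; [5] prior 0.05, lik 0.181, product 0.009050.
Normalizing constant = 0.16662; the posterior for Machine 1 is its product over the sum, 0.05640/0.16662 = 0.338.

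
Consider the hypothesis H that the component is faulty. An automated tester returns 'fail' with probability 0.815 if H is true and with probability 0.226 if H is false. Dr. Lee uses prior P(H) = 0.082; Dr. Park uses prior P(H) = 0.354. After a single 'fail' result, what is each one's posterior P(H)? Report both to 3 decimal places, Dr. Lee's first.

The likelihood ratio for a 'fail' result is 0.815/0.226 = 3.6062.
Dr. Lee: prior odds 0.082/0.918 = 0.089325; posterior odds 0.32212; posterior probability 0.244.
Dr. Park: prior odds 0.354/0.646 = 0.54799; posterior odds 1.9762; posterior probability 0.664.

Dr. Lee: 0.244; Dr. Park: 0.664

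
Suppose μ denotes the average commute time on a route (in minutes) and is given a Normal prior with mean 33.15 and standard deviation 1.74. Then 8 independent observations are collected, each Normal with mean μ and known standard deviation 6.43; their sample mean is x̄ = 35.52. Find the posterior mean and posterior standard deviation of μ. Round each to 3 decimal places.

Prior precision 1/τ₀² = 1/1.74² = 0.330295; data precision n/σ² = 8/6.43² = 0.193494.
Posterior precision = 0.330295 + 0.193494 = 0.523789, giving posterior SD = 1/√0.523789 = 1.382.
Posterior mean = (0.330295·33.15 + 0.193494·35.52) / 0.523789 = 34.026.

Posterior mean ≈ 34.026; posterior SD ≈ 1.382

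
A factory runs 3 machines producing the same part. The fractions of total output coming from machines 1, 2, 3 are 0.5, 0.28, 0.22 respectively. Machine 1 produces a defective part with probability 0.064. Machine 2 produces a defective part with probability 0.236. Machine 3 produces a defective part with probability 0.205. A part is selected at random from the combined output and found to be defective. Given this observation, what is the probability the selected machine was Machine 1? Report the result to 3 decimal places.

Posterior probability ≈ 0.223

P(defective|M1) = 0.064; P(defective|M2) = 0.236; P(defective|M3) = 0.205.
Prior × likelihood for each source: 0.5·0.064=0.03200, 0.28·0.236=0.06608, 0.22·0.205=0.04510. Summing gives P(defective) = 0.14318.
P(Machine 1 | defective) = 0.03200 / 0.14318 = 0.223.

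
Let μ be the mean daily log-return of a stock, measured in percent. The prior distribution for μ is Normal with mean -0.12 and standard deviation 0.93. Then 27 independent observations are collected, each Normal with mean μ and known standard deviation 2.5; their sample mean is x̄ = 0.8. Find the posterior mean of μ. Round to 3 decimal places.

With known σ, the Normal prior is conjugate. Weight on the data is w = (n/σ²)/(n/σ² + 1/τ₀²) = 4.32000/(4.32000+1.15620) = 0.78887.
Posterior mean = w·x̄ + (1−w)·μ₀ = 0.78887·0.8 + 0.21113·-0.12 = 0.606.

Posterior mean ≈ 0.606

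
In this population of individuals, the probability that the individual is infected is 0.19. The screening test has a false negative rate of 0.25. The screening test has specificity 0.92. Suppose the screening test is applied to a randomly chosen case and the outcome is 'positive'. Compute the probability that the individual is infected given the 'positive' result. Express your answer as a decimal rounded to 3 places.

P(H | E) ≈ 0.687

Write H for 'the individual is infected'. Prior odds H:¬H = 0.19/0.81 = 0.23457. For the 'positive' outcome, the likelihood ratio is 0.75/0.08 = 9.3750.
Posterior odds = 0.23457 × 9.3750 = 2.1991, so P(H|E) = 2.1991/(1+2.1991) = 0.687.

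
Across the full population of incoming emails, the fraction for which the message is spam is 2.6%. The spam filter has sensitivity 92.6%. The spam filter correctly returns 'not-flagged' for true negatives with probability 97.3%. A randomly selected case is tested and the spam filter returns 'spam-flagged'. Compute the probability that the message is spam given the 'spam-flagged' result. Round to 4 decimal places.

P(H | E) ≈ 0.4779

Let H be the event that the message is spam. P(H) = 0.026, so P(¬H) = 0.974. With E the 'spam-flagged' result, P(E|H) = 0.926 and P(E|¬H) = 0.027.
P(E) = 0.926·0.026 + 0.027·0.974 = 0.024076 + 0.026298 = 0.050374.
By Bayes' theorem, P(H|E) = 0.024076 / 0.050374 = 0.4779.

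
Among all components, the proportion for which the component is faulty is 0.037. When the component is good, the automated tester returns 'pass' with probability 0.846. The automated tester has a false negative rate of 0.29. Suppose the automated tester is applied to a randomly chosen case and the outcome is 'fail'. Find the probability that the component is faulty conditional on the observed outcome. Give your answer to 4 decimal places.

P(H | E) ≈ 0.1505

Let H be the event that the component is faulty. P(H) = 0.037, so P(¬H) = 0.963. With E the 'fail' result, P(E|H) = 0.71 and P(E|¬H) = 0.154.
P(E) = 0.71·0.037 + 0.154·0.963 = 0.026270 + 0.14830 = 0.17457.
By Bayes' theorem, P(H|E) = 0.026270 / 0.17457 = 0.1505.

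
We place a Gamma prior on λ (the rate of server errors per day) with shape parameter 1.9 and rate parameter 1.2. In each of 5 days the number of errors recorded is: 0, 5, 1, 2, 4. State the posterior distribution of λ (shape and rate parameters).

The Poisson likelihood adds the total count to the shape and the number of exposure periods to the rate. Here ∑xᵢ = 12 and n = 5, so shape 1.9→13.9 and rate 1.2→6.2.

Posterior: Gamma(shape=13.9, rate=6.2)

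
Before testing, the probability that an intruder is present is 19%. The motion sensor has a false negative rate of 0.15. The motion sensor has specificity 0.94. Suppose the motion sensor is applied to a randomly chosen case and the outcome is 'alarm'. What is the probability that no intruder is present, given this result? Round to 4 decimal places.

Let H be the event that an intruder is present. P(H) = 0.19, so P(¬H) = 0.81. With E the 'alarm' result, P(E|H) = 0.85 and P(E|¬H) = 0.06.
P(E) = 0.85·0.19 + 0.06·0.81 = 0.16150 + 0.048600 = 0.21010.
By Bayes' theorem, P(H|E) = 0.16150 / 0.21010 = 0.7687. Hence P(¬H|E) = 1 − 0.7687 = 0.2313.

P(¬H | E) ≈ 0.2313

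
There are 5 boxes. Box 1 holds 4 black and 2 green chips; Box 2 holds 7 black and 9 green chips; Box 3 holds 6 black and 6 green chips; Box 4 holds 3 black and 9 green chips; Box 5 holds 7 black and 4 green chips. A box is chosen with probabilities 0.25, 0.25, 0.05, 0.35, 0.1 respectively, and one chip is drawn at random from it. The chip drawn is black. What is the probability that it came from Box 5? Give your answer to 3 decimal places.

Posterior probability ≈ 0.141

Tabulate prior·likelihood by source: [1] prior 0.25, lik 0.6667, product 0.1667; [2] prior 0.25, lik 0.4375, product 0.1094; [3] prior 0.05, lik 0.5, product 0.02500; [4] prior 0.35, lik 0.25, product 0.08750; [5] prior 0.1, lik 0.6364, product 0.06364.
Normalizing constant = 0.45218; the posterior for Box 5 is its product over the sum, 0.06364/0.45218 = 0.141.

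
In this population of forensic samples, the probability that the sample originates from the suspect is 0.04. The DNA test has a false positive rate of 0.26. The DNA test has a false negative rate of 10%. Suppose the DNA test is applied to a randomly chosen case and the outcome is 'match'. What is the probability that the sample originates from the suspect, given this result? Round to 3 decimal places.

Write H for 'the sample originates from the suspect'. Prior odds H:¬H = 0.04/0.96 = 0.041667. For the 'match' outcome, the likelihood ratio is 0.9/0.26 = 3.4615.
Posterior odds = 0.041667 × 3.4615 = 0.14423, so P(H|E) = 0.14423/(1+0.14423) = 0.126.

P(H | E) ≈ 0.126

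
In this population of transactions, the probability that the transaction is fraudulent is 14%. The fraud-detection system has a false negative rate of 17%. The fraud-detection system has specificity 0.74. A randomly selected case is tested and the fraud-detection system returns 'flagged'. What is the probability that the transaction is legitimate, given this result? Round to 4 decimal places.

P(¬H | E) ≈ 0.6580

Write H for 'the transaction is fraudulent'. Prior odds H:¬H = 0.14/0.86 = 0.16279. For the 'flagged' outcome, the likelihood ratio is 0.83/0.26 = 3.1923.
Posterior odds = 0.16279 × 3.1923 = 0.51968, so P(H|E) = 0.51968/(1+0.51968) = 0.3420. Then P(¬H|E) = 1 − 0.3420 = 0.6580.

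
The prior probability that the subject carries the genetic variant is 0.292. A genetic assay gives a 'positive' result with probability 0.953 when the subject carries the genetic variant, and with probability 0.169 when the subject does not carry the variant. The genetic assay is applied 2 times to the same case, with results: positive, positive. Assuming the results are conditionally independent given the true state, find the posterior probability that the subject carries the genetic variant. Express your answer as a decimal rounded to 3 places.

Posterior P(H) ≈ 0.929

Let H be the event that the subject carries the genetic variant; start with P(H) = 0.292. P('positive'|H) = 0.953, P('positive'|¬H) = 0.169.
Update on result 1 ('positive'): P(H) ← 0.953·0.2920 / (0.953·0.2920 + 0.169·0.7080) = 0.27828/0.39793 = 0.6993.
Update on result 2 ('positive'): P(H) ← 0.953·0.6993 / (0.953·0.6993 + 0.169·0.3007) = 0.66644/0.71726 = 0.9292.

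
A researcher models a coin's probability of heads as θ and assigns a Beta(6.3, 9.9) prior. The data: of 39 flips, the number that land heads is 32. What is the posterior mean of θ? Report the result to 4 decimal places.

Posterior mean ≈ 0.6938

Observing 32 successes and 7 failures updates Beta(6.3, 9.9) by adding the success and failure counts to the two shape parameters: α = 6.3+32 = 38.3, β = 9.9+7 = 16.9.
E[θ | data] = 38.3/(38.3+16.9) = 0.6938.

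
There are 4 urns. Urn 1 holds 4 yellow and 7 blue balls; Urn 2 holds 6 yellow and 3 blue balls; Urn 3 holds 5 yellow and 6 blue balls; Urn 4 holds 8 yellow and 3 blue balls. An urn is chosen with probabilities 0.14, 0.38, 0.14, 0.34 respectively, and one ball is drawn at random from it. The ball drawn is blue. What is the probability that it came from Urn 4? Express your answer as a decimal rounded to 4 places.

Posterior probability ≈ 0.2409

P(blue|Urn 1) = 0.6364; P(blue|Urn 2) = 0.3333; P(blue|Urn 3) = 0.5455; P(blue|Urn 4) = 0.2727.
Prior × likelihood for each source: 0.14·0.6364=0.08909, 0.38·0.3333=0.1267, 0.14·0.5455=0.07636, 0.34·0.2727=0.09273. Summing gives P(blue) = 0.38485.
P(Urn 4 | blue) = 0.09273 / 0.38485 = 0.2409.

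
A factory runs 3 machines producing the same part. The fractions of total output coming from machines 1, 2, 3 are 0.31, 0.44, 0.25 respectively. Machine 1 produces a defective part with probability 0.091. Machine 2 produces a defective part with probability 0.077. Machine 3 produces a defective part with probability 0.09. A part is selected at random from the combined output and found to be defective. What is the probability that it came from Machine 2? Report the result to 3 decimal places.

Posterior probability ≈ 0.401

P(defective|M1) = 0.091; P(defective|M2) = 0.077; P(defective|M3) = 0.09.
Prior × likelihood for each source: 0.31·0.091=0.02821, 0.44·0.077=0.03388, 0.25·0.09=0.02250. Summing gives P(defective) = 0.084590.
P(Machine 2 | defective) = 0.03388 / 0.084590 = 0.401.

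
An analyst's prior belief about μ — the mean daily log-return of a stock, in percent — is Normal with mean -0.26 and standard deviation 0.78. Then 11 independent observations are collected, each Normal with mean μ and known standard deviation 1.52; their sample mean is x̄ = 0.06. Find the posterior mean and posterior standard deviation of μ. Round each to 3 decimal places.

Posterior mean ≈ -0.022; posterior SD ≈ 0.395

With known σ, the Normal prior is conjugate. Weight on the data is w = (n/σ²)/(n/σ² + 1/τ₀²) = 4.76108/(4.76108+1.64366) = 0.74337.
Posterior mean = w·x̄ + (1−w)·μ₀ = 0.74337·0.06 + 0.25663·-0.26 = -0.022. Posterior variance = 1/(4.76108+1.64366) = 0.156134, so SD = 0.395.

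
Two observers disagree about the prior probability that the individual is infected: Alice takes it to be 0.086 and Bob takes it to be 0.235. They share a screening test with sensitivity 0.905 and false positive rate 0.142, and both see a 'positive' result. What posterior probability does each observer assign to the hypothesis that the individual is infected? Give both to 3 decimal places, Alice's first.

P('+'|H) = 0.905, P('+'|¬H) = 0.142.
Alice: numerator 0.905·0.086 = 0.077830; evidence = 0.077830+0.142·0.914 = 0.20762; posterior = 0.375.
Bob: numerator 0.905·0.235 = 0.21268; evidence = 0.21268+0.142·0.765 = 0.32131; posterior = 0.662.

Alice: 0.375; Bob: 0.662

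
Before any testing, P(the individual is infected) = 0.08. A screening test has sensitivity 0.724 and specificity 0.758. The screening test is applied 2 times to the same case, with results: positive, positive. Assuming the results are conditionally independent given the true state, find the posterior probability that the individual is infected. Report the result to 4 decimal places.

Posterior P(H) ≈ 0.4377

Let H be the event that the individual is infected; start with P(H) = 0.08. P('positive'|H) = 0.724, P('positive'|¬H) = 0.242.
Update on result 1 ('positive'): P(H) ← 0.724·0.0800 / (0.724·0.0800 + 0.242·0.9200) = 0.057920/0.28056 = 0.2064.
Update on result 2 ('positive'): P(H) ← 0.724·0.2064 / (0.724·0.2064 + 0.242·0.7936) = 0.14947/0.34151 = 0.4377.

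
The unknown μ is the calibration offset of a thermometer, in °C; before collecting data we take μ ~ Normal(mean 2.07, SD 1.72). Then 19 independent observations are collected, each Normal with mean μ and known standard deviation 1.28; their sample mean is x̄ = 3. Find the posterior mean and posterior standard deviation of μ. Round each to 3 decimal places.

With known σ, the Normal prior is conjugate. Weight on the data is w = (n/σ²)/(n/σ² + 1/τ₀²) = 11.5967/(11.5967+0.338021) = 0.97168.
Posterior mean = w·x̄ + (1−w)·μ₀ = 0.97168·3 + 0.028323·2.07 = 2.974. Posterior variance = 1/(11.5967+0.338021) = 0.0837893, so SD = 0.289.

Posterior mean ≈ 2.974; posterior SD ≈ 0.289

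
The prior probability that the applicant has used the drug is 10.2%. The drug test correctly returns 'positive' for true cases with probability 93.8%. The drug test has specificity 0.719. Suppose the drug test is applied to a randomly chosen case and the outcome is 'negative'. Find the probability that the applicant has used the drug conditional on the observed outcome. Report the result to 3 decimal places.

Let H be the event that the applicant has used the drug. P(H) = 0.102, so P(¬H) = 0.898. With E the 'negative' result, P(E|H) = 0.062 and P(E|¬H) = 0.719.
P(E) = 0.062·0.102 + 0.719·0.898 = 0.0063240 + 0.64566 = 0.65199.
By Bayes' theorem, P(H|E) = 0.0063240 / 0.65199 = 0.010.

P(H | E) ≈ 0.010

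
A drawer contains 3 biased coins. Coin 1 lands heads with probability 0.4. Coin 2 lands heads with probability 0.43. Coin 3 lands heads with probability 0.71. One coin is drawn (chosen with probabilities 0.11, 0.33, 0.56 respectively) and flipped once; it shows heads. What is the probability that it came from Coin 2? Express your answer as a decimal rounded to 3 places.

Tabulate prior·likelihood by source: [1] prior 0.11, lik 0.4, product 0.04400; [2] prior 0.33, lik 0.43, product 0.1419; [3] prior 0.56, lik 0.71, product 0.3976.
Normalizing constant = 0.58350; the posterior for Coin 2 is its product over the sum, 0.1419/0.58350 = 0.243.

Posterior probability ≈ 0.243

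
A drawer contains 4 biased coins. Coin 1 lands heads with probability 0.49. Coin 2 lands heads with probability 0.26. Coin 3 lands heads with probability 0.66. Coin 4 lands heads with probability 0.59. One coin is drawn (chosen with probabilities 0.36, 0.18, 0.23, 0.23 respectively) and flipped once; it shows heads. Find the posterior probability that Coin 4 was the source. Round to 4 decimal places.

Tabulate prior·likelihood by source: [1] prior 0.36, lik 0.49, product 0.1764; [2] prior 0.18, lik 0.26, product 0.04680; [3] prior 0.23, lik 0.66, product 0.1518; [4] prior 0.23, lik 0.59, product 0.1357.
Normalizing constant = 0.51070; the posterior for Coin 4 is its product over the sum, 0.1357/0.51070 = 0.2657.

Posterior probability ≈ 0.2657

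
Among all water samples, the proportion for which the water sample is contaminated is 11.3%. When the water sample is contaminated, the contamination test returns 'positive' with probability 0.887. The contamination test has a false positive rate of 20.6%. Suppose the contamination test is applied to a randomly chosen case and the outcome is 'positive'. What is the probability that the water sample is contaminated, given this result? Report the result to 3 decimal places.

Write H for 'the water sample is contaminated'. Prior odds H:¬H = 0.113/0.887 = 0.12740. For the 'positive' outcome, the likelihood ratio is 0.887/0.206 = 4.3058.
Posterior odds = 0.12740 × 4.3058 = 0.54854, so P(H|E) = 0.54854/(1+0.54854) = 0.354.

P(H | E) ≈ 0.354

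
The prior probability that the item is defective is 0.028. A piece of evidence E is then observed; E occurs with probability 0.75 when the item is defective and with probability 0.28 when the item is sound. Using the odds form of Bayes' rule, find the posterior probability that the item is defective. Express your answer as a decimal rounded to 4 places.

Posterior probability ≈ 0.0716

Prior odds = 0.028/(1−0.028) = 0.028807.
Likelihood ratio for E = 0.75/0.28 = 2.6786.
Posterior odds = prior odds × LR = 0.077160.
Posterior probability = odds/(1+odds) = 0.077160/1.0772 = 0.0716.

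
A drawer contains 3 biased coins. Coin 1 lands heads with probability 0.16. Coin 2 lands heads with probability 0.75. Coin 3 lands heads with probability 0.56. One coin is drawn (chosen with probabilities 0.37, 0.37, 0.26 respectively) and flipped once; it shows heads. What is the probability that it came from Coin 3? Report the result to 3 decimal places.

Tabulate prior·likelihood by source: [1] prior 0.37, lik 0.16, product 0.05920; [2] prior 0.37, lik 0.75, product 0.2775; [3] prior 0.26, lik 0.56, product 0.1456.
Normalizing constant = 0.48230; the posterior for Coin 3 is its product over the sum, 0.1456/0.48230 = 0.302.

Posterior probability ≈ 0.302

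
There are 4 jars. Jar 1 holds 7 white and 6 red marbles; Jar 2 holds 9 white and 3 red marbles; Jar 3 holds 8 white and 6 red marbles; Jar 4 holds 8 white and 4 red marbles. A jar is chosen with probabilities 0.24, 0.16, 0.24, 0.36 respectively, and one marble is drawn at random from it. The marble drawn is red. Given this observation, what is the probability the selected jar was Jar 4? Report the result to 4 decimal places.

Posterior probability ≈ 0.3212

Tabulate prior·likelihood by source: [1] prior 0.24, lik 0.4615, product 0.1108; [2] prior 0.16, lik 0.25, product 0.04000; [3] prior 0.24, lik 0.4286, product 0.1029; [4] prior 0.36, lik 0.3333, product 0.1200.
Normalizing constant = 0.37363; the posterior for Jar 4 is its product over the sum, 0.1200/0.37363 = 0.3212.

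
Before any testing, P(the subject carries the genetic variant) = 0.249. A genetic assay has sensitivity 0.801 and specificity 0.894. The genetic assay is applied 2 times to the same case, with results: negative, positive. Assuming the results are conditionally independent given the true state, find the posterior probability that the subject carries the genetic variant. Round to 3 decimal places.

Posterior P(H) ≈ 0.358

Let H be the event that the subject carries the genetic variant; start with P(H) = 0.249. P('positive'|H) = 0.801, P('positive'|¬H) = 0.106.
Update on result 1 ('negative'): P(H) ← 0.199·0.2490 / (0.199·0.2490 + 0.894·0.7510) = 0.049551/0.72095 = 0.0687.
Update on result 2 ('positive'): P(H) ← 0.801·0.0687 / (0.801·0.0687 + 0.106·0.9313) = 0.055053/0.15377 = 0.3580.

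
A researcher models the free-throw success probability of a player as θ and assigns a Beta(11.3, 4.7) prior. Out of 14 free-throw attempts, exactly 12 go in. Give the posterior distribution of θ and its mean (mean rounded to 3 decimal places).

The binomial likelihood is conjugate to the Beta prior: with 12 successes and 2 failures, the posterior is Beta(11.3+12, 4.7+2) = Beta(23.3, 6.7).
E[θ | data] = 23.3/(23.3+6.7) = 0.777.

Posterior: Beta(23.3, 6.7); mean ≈ 0.777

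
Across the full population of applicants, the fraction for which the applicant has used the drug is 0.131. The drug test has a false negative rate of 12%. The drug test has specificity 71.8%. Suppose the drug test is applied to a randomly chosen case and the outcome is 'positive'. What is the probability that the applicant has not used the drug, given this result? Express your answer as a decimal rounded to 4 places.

P(¬H | E) ≈ 0.6801

Write H for 'the applicant has used the drug'. Prior odds H:¬H = 0.131/0.869 = 0.15075. For the 'positive' outcome, the likelihood ratio is 0.88/0.282 = 3.1206.
Posterior odds = 0.15075 × 3.1206 = 0.47042, so P(H|E) = 0.47042/(1+0.47042) = 0.3199. Then P(¬H|E) = 1 − 0.3199 = 0.6801.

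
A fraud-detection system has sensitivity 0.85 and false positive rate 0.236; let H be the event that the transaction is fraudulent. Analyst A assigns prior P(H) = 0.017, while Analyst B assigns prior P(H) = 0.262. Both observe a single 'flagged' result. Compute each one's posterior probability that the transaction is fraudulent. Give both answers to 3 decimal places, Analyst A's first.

Analyst A: 0.059; Analyst B: 0.561

P('+'|H) = 0.85, P('+'|¬H) = 0.236.
Analyst A: numerator 0.85·0.017 = 0.014450; evidence = 0.014450+0.236·0.983 = 0.24644; posterior = 0.059.
Analyst B: numerator 0.85·0.262 = 0.22270; evidence = 0.22270+0.236·0.738 = 0.39687; posterior = 0.561.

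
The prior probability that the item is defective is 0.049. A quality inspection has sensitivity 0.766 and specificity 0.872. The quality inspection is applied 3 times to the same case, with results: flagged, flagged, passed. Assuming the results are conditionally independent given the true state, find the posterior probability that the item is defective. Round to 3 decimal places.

Posterior P(H) ≈ 0.331

With H the event that the item is defective, the joint likelihood of the observed sequence is P(data|H) = 0.766·0.766·0.234 = 0.13730 and P(data|¬H) = 0.128·0.128·0.872 = 0.014287.
Bayes: P(H|data) = 0.049·0.13730 / (0.049·0.13730 + 0.951·0.014287) = 0.0067277/0.020315 = 0.3312.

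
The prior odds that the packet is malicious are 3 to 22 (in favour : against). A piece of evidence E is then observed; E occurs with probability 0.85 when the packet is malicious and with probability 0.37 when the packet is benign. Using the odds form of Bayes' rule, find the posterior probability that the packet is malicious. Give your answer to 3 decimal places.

Prior odds = 3/22 = 0.13636. In log-odds, ln(0.13636) = -1.9924.
Add log likelihood ratio: ln(2.2973) = 0.83173.
Posterior log-odds = -1.1607, so posterior odds = exp(-1.1607) = 0.31327. Converting, P(H|E) = 0.31327/1.3133 = 0.239.

Posterior probability ≈ 0.239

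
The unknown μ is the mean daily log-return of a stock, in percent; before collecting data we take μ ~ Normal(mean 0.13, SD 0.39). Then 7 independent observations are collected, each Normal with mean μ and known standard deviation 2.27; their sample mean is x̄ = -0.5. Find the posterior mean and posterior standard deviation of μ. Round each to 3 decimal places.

With known σ, the Normal prior is conjugate. Weight on the data is w = (n/σ²)/(n/σ² + 1/τ₀²) = 1.35846/(1.35846+6.57462) = 0.17124.
Posterior mean = w·x̄ + (1−w)·μ₀ = 0.17124·-0.5 + 0.82876·0.13 = 0.022. Posterior variance = 1/(1.35846+6.57462) = 0.126054, so SD = 0.355.

Posterior mean ≈ 0.022; posterior SD ≈ 0.355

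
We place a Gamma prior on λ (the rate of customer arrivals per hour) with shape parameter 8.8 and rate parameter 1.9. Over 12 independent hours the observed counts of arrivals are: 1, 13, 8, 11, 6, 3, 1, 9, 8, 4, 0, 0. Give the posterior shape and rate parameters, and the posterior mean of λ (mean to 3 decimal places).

Posterior: Gamma(shape=72.8, rate=13.9); mean ≈ 5.237

Total count ∑xᵢ = 64 over n = 12 hours.
Gamma is conjugate to the Poisson likelihood: posterior is Gamma(shape = 8.8+64 = 72.8, rate = 1.9+12 = 13.9).
E[λ | data] = 72.8/13.9 = 5.237.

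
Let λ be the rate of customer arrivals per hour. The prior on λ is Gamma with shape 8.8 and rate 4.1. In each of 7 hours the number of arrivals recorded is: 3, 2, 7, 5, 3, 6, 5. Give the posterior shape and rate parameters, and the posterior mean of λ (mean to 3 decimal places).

Posterior: Gamma(shape=39.8, rate=11.1); mean ≈ 3.586

The Poisson likelihood adds the total count to the shape and the number of exposure periods to the rate. Here ∑xᵢ = 31 and n = 7, so shape 8.8→39.8 and rate 4.1→11.1.
Posterior mean = shape/rate = 39.8/11.1 = 3.586.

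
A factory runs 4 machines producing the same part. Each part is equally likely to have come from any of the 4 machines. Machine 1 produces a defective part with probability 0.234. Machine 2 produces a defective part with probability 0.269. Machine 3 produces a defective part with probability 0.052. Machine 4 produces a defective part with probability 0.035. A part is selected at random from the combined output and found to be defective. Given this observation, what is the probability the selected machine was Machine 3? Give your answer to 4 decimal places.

Tabulate prior·likelihood by source: [1] prior 0.25, lik 0.234, product 0.05850; [2] prior 0.25, lik 0.269, product 0.06725; [3] prior 0.25, lik 0.052, product 0.01300; [4] prior 0.25, lik 0.035, product 0.008750.
Normalizing constant = 0.14750; the posterior for Machine 3 is its product over the sum, 0.01300/0.14750 = 0.0881.

Posterior probability ≈ 0.0881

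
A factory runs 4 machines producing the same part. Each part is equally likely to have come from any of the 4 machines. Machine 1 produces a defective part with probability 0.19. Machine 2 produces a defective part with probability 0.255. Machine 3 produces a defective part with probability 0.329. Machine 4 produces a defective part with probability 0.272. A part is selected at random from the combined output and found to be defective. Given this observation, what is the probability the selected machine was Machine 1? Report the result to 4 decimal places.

Posterior probability ≈ 0.1816

Tabulate prior·likelihood by source: [1] prior 0.25, lik 0.19, product 0.04750; [2] prior 0.25, lik 0.255, product 0.06375; [3] prior 0.25, lik 0.329, product 0.08225; [4] prior 0.25, lik 0.272, product 0.06800.
Normalizing constant = 0.26150; the posterior for Machine 1 is its product over the sum, 0.04750/0.26150 = 0.1816.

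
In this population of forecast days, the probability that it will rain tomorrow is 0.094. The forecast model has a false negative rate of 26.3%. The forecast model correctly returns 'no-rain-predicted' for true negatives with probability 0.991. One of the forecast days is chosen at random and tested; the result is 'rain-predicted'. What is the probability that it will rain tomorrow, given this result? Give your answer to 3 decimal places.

P(H | E) ≈ 0.895

Let H be the event that it will rain tomorrow. P(H) = 0.094, so P(¬H) = 0.906. With E the 'rain-predicted' result, P(E|H) = 0.737 and P(E|¬H) = 0.009.
P(E) = 0.737·0.094 + 0.009·0.906 = 0.069278 + 0.0081540 = 0.077432.
By Bayes' theorem, P(H|E) = 0.069278 / 0.077432 = 0.895.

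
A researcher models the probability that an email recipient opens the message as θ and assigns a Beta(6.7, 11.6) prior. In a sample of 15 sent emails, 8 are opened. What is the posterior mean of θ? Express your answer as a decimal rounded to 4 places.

The binomial likelihood is conjugate to the Beta prior: with 8 successes and 7 failures, the posterior is Beta(6.7+8, 11.6+7) = Beta(14.7, 18.6).
Posterior mean = α/(α+β) = 14.7/33.3 = 0.4414.

Posterior mean ≈ 0.4414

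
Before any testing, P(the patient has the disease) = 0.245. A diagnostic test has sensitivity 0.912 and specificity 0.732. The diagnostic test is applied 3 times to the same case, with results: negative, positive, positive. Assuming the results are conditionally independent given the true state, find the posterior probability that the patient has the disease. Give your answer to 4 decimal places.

Posterior P(H) ≈ 0.3112

With H the event that the patient has the disease, the joint likelihood of the observed sequence is P(data|H) = 0.088·0.912·0.912 = 0.073193 and P(data|¬H) = 0.732·0.268·0.268 = 0.052575.
Bayes: P(H|data) = 0.245·0.073193 / (0.245·0.073193 + 0.755·0.052575) = 0.017932/0.057627 = 0.3112.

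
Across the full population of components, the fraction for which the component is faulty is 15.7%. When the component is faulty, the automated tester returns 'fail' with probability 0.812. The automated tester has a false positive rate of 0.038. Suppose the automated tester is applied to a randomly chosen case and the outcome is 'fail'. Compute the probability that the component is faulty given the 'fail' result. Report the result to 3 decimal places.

P(H | E) ≈ 0.799

Let H be the event that the component is faulty. P(H) = 0.157, so P(¬H) = 0.843. With E the 'fail' result, P(E|H) = 0.812 and P(E|¬H) = 0.038.
P(E) = 0.812·0.157 + 0.038·0.843 = 0.12748 + 0.032034 = 0.15952.
By Bayes' theorem, P(H|E) = 0.12748 / 0.15952 = 0.799.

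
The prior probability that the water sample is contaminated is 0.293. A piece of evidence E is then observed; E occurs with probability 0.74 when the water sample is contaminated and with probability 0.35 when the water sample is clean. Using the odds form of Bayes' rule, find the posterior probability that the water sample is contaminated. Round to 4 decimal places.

Prior odds = 0.293/(1−0.293) = 0.41443. In log-odds, ln(0.41443) = -0.88086.
Add log likelihood ratio: ln(2.1143) = 0.74872.
Posterior log-odds = -0.13214, so posterior odds = exp(-0.13214) = 0.87622. Converting, P(H|E) = 0.87622/1.8762 = 0.4670.

Posterior probability ≈ 0.4670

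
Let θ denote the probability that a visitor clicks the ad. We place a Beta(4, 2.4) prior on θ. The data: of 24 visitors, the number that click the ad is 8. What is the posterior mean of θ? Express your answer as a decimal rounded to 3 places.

Posterior mean ≈ 0.395

Observing 8 successes and 16 failures updates Beta(4, 2.4) by adding the success and failure counts to the two shape parameters: α = 4+8 = 12, β = 2.4+16 = 18.4.
Posterior mean = α/(α+β) = 12/30.4 = 0.395.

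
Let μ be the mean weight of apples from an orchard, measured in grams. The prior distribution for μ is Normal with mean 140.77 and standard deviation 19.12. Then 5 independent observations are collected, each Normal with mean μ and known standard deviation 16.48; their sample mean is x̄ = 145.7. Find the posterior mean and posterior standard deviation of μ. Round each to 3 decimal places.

Prior precision 1/τ₀² = 1/19.12² = 0.00273542; data precision n/σ² = 5/16.48² = 0.0184101.
Posterior precision = 0.00273542 + 0.0184101 = 0.0211455, giving posterior SD = 1/√0.0211455 = 6.877.
Posterior mean = (0.00273542·140.77 + 0.0184101·145.7) / 0.0211455 = 145.062.

Posterior mean ≈ 145.062; posterior SD ≈ 6.877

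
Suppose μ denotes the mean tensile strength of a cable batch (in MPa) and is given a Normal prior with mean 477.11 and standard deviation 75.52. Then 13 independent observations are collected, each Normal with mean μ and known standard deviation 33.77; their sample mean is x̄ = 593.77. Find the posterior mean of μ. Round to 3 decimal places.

With known σ, the Normal prior is conjugate. Weight on the data is w = (n/σ²)/(n/σ² + 1/τ₀²) = 0.0113994/(0.0113994+0.00017534) = 0.98485.
Posterior mean = w·x̄ + (1−w)·μ₀ = 0.98485·593.77 + 0.015148·477.11 = 592.003.

Posterior mean ≈ 592.003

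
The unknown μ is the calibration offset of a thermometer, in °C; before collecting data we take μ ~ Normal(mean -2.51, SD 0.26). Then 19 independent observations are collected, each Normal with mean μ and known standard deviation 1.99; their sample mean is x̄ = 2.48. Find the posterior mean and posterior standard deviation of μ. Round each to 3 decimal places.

Prior precision 1/τ₀² = 1/0.26² = 14.7929; data precision n/σ² = 19/1.99² = 4.79786.
Posterior precision = 14.7929 + 4.79786 = 19.5908, giving posterior SD = 1/√19.5908 = 0.226.
Posterior mean = (14.7929·-2.51 + 4.79786·2.48) / 19.5908 = -1.288.

Posterior mean ≈ -1.288; posterior SD ≈ 0.226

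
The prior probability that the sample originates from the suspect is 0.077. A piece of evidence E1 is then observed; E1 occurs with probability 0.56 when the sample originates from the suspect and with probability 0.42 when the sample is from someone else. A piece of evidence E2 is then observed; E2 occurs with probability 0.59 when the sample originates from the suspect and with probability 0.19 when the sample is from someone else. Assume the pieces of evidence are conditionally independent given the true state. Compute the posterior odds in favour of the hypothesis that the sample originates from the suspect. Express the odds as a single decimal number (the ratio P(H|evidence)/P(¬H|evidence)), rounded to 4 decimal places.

Posterior odds ≈ 0.3454

Prior odds = 0.077/(1−0.077) = 0.083424.
Likelihood ratio for E1 = 0.56/0.42 = 1.3333.
Likelihood ratio for E2 = 0.59/0.19 = 3.1053.
Posterior odds = prior odds × LR₁ × LR₂ = 0.34540.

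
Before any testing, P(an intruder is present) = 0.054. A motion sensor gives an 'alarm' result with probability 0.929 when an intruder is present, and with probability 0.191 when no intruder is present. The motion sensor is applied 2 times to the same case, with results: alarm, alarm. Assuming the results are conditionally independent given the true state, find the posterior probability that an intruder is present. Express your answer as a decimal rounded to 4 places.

Posterior P(H) ≈ 0.5745

Let H be the event that an intruder is present; start with P(H) = 0.054. P('alarm'|H) = 0.929, P('alarm'|¬H) = 0.191.
Update on result 1 ('alarm'): P(H) ← 0.929·0.0540 / (0.929·0.0540 + 0.191·0.9460) = 0.050166/0.23085 = 0.2173.
Update on result 2 ('alarm'): P(H) ← 0.929·0.2173 / (0.929·0.2173 + 0.191·0.7827) = 0.20188/0.35137 = 0.5745.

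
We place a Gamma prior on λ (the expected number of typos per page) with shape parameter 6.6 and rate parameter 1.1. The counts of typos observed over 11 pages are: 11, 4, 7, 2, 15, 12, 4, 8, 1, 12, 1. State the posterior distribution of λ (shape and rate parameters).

The Poisson likelihood adds the total count to the shape and the number of exposure periods to the rate. Here ∑xᵢ = 77 and n = 11, so shape 6.6→83.6 and rate 1.1→12.1.

Posterior: Gamma(shape=83.6, rate=12.1)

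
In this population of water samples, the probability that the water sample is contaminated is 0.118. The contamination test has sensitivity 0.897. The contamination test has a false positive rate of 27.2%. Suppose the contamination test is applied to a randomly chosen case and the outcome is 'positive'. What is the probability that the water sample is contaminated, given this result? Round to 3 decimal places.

P(H | E) ≈ 0.306

Let H be the event that the water sample is contaminated. P(H) = 0.118, so P(¬H) = 0.882. With E the 'positive' result, P(E|H) = 0.897 and P(E|¬H) = 0.272.
P(E) = 0.897·0.118 + 0.272·0.882 = 0.10585 + 0.23990 = 0.34575.
By Bayes' theorem, P(H|E) = 0.10585 / 0.34575 = 0.306.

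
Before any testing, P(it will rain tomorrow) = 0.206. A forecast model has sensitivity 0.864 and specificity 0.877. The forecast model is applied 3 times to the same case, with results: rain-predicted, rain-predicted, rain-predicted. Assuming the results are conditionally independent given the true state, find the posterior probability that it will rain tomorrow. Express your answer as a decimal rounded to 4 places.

With H the event that it will rain tomorrow, the joint likelihood of the observed sequence is P(data|H) = 0.864·0.864·0.864 = 0.64497 and P(data|¬H) = 0.123·0.123·0.123 = 0.0018609.
Bayes: P(H|data) = 0.206·0.64497 / (0.206·0.64497 + 0.794·0.0018609) = 0.13286/0.13434 = 0.9890.

Posterior P(H) ≈ 0.9890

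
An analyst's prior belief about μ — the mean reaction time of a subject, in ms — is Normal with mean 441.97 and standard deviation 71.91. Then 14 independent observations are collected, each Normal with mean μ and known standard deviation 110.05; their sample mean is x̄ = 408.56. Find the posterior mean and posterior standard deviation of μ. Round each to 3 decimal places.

Posterior mean ≈ 413.348; posterior SD ≈ 27.223

Prior precision 1/τ₀² = 1/71.91² = 0.00019338; data precision n/σ² = 14/110.05² = 0.00115597.
Posterior precision = 0.00019338 + 0.00115597 = 0.00134936, giving posterior SD = 1/√0.00134936 = 27.223.
Posterior mean = (0.00019338·441.97 + 0.00115597·408.56) / 0.00134936 = 413.348.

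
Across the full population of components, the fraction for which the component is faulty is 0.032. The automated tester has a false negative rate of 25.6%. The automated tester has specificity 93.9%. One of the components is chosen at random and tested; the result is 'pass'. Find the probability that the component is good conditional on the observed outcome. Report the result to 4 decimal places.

Let H be the event that the component is faulty. P(H) = 0.032, so P(¬H) = 0.968. With E the 'pass' result, P(E|H) = 0.256 and P(E|¬H) = 0.939.
P(E) = 0.256·0.032 + 0.939·0.968 = 0.0081920 + 0.90895 = 0.91714.
By Bayes' theorem, P(H|E) = 0.0081920 / 0.91714 = 0.0089. Hence P(¬H|E) = 1 − 0.0089 = 0.9911.

P(¬H | E) ≈ 0.9911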